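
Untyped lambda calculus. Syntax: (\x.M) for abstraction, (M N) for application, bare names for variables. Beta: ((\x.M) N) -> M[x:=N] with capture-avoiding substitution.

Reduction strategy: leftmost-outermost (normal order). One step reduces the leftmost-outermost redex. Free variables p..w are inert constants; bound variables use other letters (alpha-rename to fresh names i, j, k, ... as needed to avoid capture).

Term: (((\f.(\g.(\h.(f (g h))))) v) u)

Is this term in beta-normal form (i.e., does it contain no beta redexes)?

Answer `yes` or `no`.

Answer: no

Derivation:
Term: (((\f.(\g.(\h.(f (g h))))) v) u)
Found 1 beta redex(es).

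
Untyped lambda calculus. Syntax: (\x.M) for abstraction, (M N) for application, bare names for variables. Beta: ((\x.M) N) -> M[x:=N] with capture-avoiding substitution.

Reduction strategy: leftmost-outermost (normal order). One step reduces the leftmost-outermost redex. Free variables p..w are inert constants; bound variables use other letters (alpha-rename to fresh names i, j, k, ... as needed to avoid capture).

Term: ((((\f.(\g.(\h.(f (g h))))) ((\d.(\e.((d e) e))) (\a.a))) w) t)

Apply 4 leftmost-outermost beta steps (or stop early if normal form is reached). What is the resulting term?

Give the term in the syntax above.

Step 0: ((((\f.(\g.(\h.(f (g h))))) ((\d.(\e.((d e) e))) (\a.a))) w) t)
Step 1: (((\g.(\h.(((\d.(\e.((d e) e))) (\a.a)) (g h)))) w) t)
Step 2: ((\h.(((\d.(\e.((d e) e))) (\a.a)) (w h))) t)
Step 3: (((\d.(\e.((d e) e))) (\a.a)) (w t))
Step 4: ((\e.(((\a.a) e) e)) (w t))

Answer: ((\e.(((\a.a) e) e)) (w t))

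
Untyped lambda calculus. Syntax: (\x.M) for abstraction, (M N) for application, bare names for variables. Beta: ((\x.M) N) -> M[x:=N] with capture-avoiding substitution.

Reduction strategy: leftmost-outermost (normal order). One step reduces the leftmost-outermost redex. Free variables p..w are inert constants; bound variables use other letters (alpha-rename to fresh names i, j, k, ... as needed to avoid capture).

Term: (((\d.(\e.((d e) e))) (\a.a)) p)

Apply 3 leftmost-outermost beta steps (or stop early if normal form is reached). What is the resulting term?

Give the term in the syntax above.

Step 0: (((\d.(\e.((d e) e))) (\a.a)) p)
Step 1: ((\e.(((\a.a) e) e)) p)
Step 2: (((\a.a) p) p)
Step 3: (p p)

Answer: (p p)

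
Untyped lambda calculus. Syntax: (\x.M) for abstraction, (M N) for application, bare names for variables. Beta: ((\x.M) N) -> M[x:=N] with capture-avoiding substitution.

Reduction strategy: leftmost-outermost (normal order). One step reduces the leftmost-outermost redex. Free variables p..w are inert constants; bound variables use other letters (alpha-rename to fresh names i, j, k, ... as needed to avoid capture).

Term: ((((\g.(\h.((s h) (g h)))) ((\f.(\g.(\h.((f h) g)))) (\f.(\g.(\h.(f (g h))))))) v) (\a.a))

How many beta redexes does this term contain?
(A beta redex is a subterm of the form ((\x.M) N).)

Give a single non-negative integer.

Term: ((((\g.(\h.((s h) (g h)))) ((\f.(\g.(\h.((f h) g)))) (\f.(\g.(\h.(f (g h))))))) v) (\a.a))
  Redex: ((\g.(\h.((s h) (g h)))) ((\f.(\g.(\h.((f h) g)))) (\f.(\g.(\h.(f (g h)))))))
  Redex: ((\f.(\g.(\h.((f h) g)))) (\f.(\g.(\h.(f (g h))))))
Total redexes: 2

Answer: 2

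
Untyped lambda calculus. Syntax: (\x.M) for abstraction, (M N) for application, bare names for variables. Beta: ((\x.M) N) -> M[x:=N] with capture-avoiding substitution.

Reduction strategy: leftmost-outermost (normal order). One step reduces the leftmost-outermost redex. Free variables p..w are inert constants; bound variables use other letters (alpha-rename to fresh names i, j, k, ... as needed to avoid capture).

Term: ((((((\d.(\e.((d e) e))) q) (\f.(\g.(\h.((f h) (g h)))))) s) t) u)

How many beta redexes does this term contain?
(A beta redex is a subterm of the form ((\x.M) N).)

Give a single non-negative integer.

Term: ((((((\d.(\e.((d e) e))) q) (\f.(\g.(\h.((f h) (g h)))))) s) t) u)
  Redex: ((\d.(\e.((d e) e))) q)
Total redexes: 1

Answer: 1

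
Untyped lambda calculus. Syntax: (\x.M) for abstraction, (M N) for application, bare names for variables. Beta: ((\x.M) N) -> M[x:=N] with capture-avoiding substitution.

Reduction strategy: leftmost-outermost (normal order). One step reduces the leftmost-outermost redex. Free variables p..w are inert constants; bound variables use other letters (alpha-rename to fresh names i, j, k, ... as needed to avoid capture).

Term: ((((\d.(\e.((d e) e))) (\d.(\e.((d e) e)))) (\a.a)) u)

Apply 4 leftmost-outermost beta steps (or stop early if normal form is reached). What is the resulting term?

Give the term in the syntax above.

Step 0: ((((\d.(\e.((d e) e))) (\d.(\e.((d e) e)))) (\a.a)) u)
Step 1: (((\e.(((\d.(\e.((d e) e))) e) e)) (\a.a)) u)
Step 2: ((((\d.(\e.((d e) e))) (\a.a)) (\a.a)) u)
Step 3: (((\e.(((\a.a) e) e)) (\a.a)) u)
Step 4: ((((\a.a) (\a.a)) (\a.a)) u)

Answer: ((((\a.a) (\a.a)) (\a.a)) u)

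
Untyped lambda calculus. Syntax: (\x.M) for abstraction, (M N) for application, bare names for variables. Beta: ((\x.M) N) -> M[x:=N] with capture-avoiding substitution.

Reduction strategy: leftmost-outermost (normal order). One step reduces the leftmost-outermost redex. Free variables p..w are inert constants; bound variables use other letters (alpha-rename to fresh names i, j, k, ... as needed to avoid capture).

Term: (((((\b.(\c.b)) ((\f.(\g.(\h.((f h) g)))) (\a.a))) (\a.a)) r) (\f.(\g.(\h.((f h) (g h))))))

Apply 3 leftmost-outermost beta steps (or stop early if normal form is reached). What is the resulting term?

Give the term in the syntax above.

Step 0: (((((\b.(\c.b)) ((\f.(\g.(\h.((f h) g)))) (\a.a))) (\a.a)) r) (\f.(\g.(\h.((f h) (g h))))))
Step 1: ((((\c.((\f.(\g.(\h.((f h) g)))) (\a.a))) (\a.a)) r) (\f.(\g.(\h.((f h) (g h))))))
Step 2: ((((\f.(\g.(\h.((f h) g)))) (\a.a)) r) (\f.(\g.(\h.((f h) (g h))))))
Step 3: (((\g.(\h.(((\a.a) h) g))) r) (\f.(\g.(\h.((f h) (g h))))))

Answer: (((\g.(\h.(((\a.a) h) g))) r) (\f.(\g.(\h.((f h) (g h))))))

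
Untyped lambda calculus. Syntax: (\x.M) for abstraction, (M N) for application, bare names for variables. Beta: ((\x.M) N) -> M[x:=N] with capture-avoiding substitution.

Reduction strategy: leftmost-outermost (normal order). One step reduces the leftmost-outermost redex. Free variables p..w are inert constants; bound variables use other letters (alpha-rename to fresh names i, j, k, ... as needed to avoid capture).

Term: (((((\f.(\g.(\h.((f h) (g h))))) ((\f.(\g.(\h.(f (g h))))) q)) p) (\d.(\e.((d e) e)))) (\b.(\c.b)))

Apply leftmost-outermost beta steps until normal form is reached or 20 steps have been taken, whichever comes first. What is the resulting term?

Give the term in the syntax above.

Step 0: (((((\f.(\g.(\h.((f h) (g h))))) ((\f.(\g.(\h.(f (g h))))) q)) p) (\d.(\e.((d e) e)))) (\b.(\c.b)))
Step 1: ((((\g.(\h.((((\f.(\g.(\h.(f (g h))))) q) h) (g h)))) p) (\d.(\e.((d e) e)))) (\b.(\c.b)))
Step 2: (((\h.((((\f.(\g.(\h.(f (g h))))) q) h) (p h))) (\d.(\e.((d e) e)))) (\b.(\c.b)))
Step 3: (((((\f.(\g.(\h.(f (g h))))) q) (\d.(\e.((d e) e)))) (p (\d.(\e.((d e) e))))) (\b.(\c.b)))
Step 4: ((((\g.(\h.(q (g h)))) (\d.(\e.((d e) e)))) (p (\d.(\e.((d e) e))))) (\b.(\c.b)))
Step 5: (((\h.(q ((\d.(\e.((d e) e))) h))) (p (\d.(\e.((d e) e))))) (\b.(\c.b)))
Step 6: ((q ((\d.(\e.((d e) e))) (p (\d.(\e.((d e) e)))))) (\b.(\c.b)))
Step 7: ((q (\e.(((p (\d.(\e.((d e) e)))) e) e))) (\b.(\c.b)))

Answer: ((q (\e.(((p (\d.(\e.((d e) e)))) e) e))) (\b.(\c.b)))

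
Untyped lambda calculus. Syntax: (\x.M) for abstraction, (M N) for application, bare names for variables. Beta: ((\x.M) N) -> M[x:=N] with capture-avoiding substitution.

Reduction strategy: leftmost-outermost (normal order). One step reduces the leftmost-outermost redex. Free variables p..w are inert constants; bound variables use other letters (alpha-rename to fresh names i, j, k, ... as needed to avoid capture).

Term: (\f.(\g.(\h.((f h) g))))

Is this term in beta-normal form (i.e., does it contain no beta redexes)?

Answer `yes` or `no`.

Answer: yes

Derivation:
Term: (\f.(\g.(\h.((f h) g))))
No beta redexes found.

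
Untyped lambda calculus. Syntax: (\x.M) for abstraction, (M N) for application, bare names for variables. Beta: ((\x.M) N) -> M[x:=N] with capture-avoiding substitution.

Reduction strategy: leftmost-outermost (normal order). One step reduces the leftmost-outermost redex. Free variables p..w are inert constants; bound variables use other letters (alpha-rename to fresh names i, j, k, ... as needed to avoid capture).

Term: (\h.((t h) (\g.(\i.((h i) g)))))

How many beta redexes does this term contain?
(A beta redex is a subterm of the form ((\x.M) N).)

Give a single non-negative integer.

Answer: 0

Derivation:
Term: (\h.((t h) (\g.(\i.((h i) g)))))
  (no redexes)
Total redexes: 0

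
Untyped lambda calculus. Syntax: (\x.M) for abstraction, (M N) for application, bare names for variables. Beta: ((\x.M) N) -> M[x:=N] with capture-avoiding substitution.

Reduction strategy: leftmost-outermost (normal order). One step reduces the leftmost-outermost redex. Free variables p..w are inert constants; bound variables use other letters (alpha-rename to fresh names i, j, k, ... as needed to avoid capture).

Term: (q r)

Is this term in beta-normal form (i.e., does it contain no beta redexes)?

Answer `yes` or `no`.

Term: (q r)
No beta redexes found.

Answer: yes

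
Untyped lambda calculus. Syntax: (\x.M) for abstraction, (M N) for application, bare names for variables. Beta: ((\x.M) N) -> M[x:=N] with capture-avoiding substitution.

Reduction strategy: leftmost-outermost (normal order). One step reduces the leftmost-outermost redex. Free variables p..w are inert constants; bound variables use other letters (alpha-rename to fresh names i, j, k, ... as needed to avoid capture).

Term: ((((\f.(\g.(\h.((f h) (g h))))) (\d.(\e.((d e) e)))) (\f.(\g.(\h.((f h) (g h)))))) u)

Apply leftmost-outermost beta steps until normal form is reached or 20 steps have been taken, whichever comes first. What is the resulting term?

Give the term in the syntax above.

Answer: ((u (\g.(\h.((u h) (g h))))) (\g.(\h.((u h) (g h)))))

Derivation:
Step 0: ((((\f.(\g.(\h.((f h) (g h))))) (\d.(\e.((d e) e)))) (\f.(\g.(\h.((f h) (g h)))))) u)
Step 1: (((\g.(\h.(((\d.(\e.((d e) e))) h) (g h)))) (\f.(\g.(\h.((f h) (g h)))))) u)
Step 2: ((\h.(((\d.(\e.((d e) e))) h) ((\f.(\g.(\h.((f h) (g h))))) h))) u)
Step 3: (((\d.(\e.((d e) e))) u) ((\f.(\g.(\h.((f h) (g h))))) u))
Step 4: ((\e.((u e) e)) ((\f.(\g.(\h.((f h) (g h))))) u))
Step 5: ((u ((\f.(\g.(\h.((f h) (g h))))) u)) ((\f.(\g.(\h.((f h) (g h))))) u))
Step 6: ((u (\g.(\h.((u h) (g h))))) ((\f.(\g.(\h.((f h) (g h))))) u))
Step 7: ((u (\g.(\h.((u h) (g h))))) (\g.(\h.((u h) (g h)))))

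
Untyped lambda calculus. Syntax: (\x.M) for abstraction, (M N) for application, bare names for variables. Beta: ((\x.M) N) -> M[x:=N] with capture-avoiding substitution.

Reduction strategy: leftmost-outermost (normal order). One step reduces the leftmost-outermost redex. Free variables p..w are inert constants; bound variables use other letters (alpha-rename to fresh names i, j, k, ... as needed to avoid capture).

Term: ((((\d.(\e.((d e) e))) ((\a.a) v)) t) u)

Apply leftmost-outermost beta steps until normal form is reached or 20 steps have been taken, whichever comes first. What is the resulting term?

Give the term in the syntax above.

Answer: (((v t) t) u)

Derivation:
Step 0: ((((\d.(\e.((d e) e))) ((\a.a) v)) t) u)
Step 1: (((\e.((((\a.a) v) e) e)) t) u)
Step 2: (((((\a.a) v) t) t) u)
Step 3: (((v t) t) u)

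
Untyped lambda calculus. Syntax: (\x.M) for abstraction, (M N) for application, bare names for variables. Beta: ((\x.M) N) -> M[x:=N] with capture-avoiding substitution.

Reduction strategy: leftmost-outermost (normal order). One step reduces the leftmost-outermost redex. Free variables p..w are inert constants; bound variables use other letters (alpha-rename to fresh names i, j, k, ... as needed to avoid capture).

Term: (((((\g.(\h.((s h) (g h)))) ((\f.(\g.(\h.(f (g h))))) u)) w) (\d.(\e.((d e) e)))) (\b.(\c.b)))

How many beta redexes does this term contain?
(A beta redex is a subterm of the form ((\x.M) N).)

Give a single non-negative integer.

Term: (((((\g.(\h.((s h) (g h)))) ((\f.(\g.(\h.(f (g h))))) u)) w) (\d.(\e.((d e) e)))) (\b.(\c.b)))
  Redex: ((\g.(\h.((s h) (g h)))) ((\f.(\g.(\h.(f (g h))))) u))
  Redex: ((\f.(\g.(\h.(f (g h))))) u)
Total redexes: 2

Answer: 2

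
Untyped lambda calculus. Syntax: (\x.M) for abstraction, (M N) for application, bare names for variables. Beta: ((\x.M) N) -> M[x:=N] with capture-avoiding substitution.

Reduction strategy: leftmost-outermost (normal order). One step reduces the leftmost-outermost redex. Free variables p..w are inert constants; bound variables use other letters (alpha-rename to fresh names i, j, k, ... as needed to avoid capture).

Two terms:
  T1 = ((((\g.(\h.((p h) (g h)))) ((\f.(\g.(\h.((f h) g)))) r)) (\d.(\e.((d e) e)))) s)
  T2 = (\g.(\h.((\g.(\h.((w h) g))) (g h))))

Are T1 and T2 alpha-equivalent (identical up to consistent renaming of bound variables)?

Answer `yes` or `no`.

Term 1: ((((\g.(\h.((p h) (g h)))) ((\f.(\g.(\h.((f h) g)))) r)) (\d.(\e.((d e) e)))) s)
Term 2: (\g.(\h.((\g.(\h.((w h) g))) (g h))))
Alpha-equivalence: compare structure up to binder renaming.
Result: False

Answer: no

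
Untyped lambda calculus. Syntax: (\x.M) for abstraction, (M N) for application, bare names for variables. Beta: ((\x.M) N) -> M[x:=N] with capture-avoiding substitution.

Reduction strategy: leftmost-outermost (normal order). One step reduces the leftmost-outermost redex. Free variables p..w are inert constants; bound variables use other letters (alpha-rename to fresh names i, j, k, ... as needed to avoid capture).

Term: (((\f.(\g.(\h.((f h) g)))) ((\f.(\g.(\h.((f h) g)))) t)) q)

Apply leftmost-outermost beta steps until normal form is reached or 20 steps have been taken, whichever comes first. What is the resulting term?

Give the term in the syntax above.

Answer: (\h.((t q) h))

Derivation:
Step 0: (((\f.(\g.(\h.((f h) g)))) ((\f.(\g.(\h.((f h) g)))) t)) q)
Step 1: ((\g.(\h.((((\f.(\g.(\h.((f h) g)))) t) h) g))) q)
Step 2: (\h.((((\f.(\g.(\h.((f h) g)))) t) h) q))
Step 3: (\h.(((\g.(\h.((t h) g))) h) q))
Step 4: (\h.((\i.((t i) h)) q))
Step 5: (\h.((t q) h))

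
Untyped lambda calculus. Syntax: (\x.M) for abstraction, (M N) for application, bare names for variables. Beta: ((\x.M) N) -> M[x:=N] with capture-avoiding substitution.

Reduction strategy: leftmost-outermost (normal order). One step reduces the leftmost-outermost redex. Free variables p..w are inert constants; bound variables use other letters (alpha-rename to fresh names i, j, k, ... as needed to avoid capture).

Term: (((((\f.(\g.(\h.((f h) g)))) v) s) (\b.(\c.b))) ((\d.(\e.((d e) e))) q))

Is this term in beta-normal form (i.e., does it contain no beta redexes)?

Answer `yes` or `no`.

Term: (((((\f.(\g.(\h.((f h) g)))) v) s) (\b.(\c.b))) ((\d.(\e.((d e) e))) q))
Found 2 beta redex(es).

Answer: no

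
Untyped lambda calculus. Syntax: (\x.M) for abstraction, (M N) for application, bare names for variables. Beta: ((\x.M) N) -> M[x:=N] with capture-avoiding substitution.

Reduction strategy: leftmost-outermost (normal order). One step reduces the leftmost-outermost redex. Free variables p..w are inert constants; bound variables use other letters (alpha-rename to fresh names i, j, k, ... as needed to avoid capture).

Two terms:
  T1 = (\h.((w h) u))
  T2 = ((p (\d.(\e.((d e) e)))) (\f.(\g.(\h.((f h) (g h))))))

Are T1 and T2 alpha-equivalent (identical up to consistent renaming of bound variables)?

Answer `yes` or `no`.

Answer: no

Derivation:
Term 1: (\h.((w h) u))
Term 2: ((p (\d.(\e.((d e) e)))) (\f.(\g.(\h.((f h) (g h))))))
Alpha-equivalence: compare structure up to binder renaming.
Result: False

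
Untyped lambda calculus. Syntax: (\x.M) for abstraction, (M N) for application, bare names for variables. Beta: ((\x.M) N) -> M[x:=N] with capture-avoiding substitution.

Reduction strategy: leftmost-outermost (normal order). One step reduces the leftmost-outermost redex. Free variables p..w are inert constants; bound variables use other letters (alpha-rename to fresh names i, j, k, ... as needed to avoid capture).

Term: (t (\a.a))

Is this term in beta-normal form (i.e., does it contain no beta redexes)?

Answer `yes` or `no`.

Answer: yes

Derivation:
Term: (t (\a.a))
No beta redexes found.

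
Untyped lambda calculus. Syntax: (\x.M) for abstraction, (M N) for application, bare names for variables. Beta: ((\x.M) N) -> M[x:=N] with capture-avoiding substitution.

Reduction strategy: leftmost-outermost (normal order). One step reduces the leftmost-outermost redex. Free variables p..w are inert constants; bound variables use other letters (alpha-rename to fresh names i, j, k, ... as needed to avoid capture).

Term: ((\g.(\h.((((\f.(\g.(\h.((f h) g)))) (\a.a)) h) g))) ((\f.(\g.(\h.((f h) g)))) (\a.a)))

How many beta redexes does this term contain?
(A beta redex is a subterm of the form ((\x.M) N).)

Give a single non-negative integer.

Answer: 3

Derivation:
Term: ((\g.(\h.((((\f.(\g.(\h.((f h) g)))) (\a.a)) h) g))) ((\f.(\g.(\h.((f h) g)))) (\a.a)))
  Redex: ((\g.(\h.((((\f.(\g.(\h.((f h) g)))) (\a.a)) h) g))) ((\f.(\g.(\h.((f h) g)))) (\a.a)))
  Redex: ((\f.(\g.(\h.((f h) g)))) (\a.a))
  Redex: ((\f.(\g.(\h.((f h) g)))) (\a.a))
Total redexes: 3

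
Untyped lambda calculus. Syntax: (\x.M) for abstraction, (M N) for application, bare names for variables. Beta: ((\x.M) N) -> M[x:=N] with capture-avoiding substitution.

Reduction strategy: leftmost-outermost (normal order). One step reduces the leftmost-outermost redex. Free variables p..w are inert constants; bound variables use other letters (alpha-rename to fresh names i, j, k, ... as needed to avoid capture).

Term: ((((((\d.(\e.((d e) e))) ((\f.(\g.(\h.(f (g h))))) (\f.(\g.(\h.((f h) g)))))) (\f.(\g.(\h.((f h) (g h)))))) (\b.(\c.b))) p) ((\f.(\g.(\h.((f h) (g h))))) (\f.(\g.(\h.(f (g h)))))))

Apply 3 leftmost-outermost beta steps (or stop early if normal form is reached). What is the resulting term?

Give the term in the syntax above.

Answer: ((((((\g.(\h.((\f.(\g.(\h.((f h) g)))) (g h)))) (\f.(\g.(\h.((f h) (g h)))))) (\f.(\g.(\h.((f h) (g h)))))) (\b.(\c.b))) p) ((\f.(\g.(\h.((f h) (g h))))) (\f.(\g.(\h.(f (g h)))))))

Derivation:
Step 0: ((((((\d.(\e.((d e) e))) ((\f.(\g.(\h.(f (g h))))) (\f.(\g.(\h.((f h) g)))))) (\f.(\g.(\h.((f h) (g h)))))) (\b.(\c.b))) p) ((\f.(\g.(\h.((f h) (g h))))) (\f.(\g.(\h.(f (g h)))))))
Step 1: (((((\e.((((\f.(\g.(\h.(f (g h))))) (\f.(\g.(\h.((f h) g))))) e) e)) (\f.(\g.(\h.((f h) (g h)))))) (\b.(\c.b))) p) ((\f.(\g.(\h.((f h) (g h))))) (\f.(\g.(\h.(f (g h)))))))
Step 2: (((((((\f.(\g.(\h.(f (g h))))) (\f.(\g.(\h.((f h) g))))) (\f.(\g.(\h.((f h) (g h)))))) (\f.(\g.(\h.((f h) (g h)))))) (\b.(\c.b))) p) ((\f.(\g.(\h.((f h) (g h))))) (\f.(\g.(\h.(f (g h)))))))
Step 3: ((((((\g.(\h.((\f.(\g.(\h.((f h) g)))) (g h)))) (\f.(\g.(\h.((f h) (g h)))))) (\f.(\g.(\h.((f h) (g h)))))) (\b.(\c.b))) p) ((\f.(\g.(\h.((f h) (g h))))) (\f.(\g.(\h.(f (g h)))))))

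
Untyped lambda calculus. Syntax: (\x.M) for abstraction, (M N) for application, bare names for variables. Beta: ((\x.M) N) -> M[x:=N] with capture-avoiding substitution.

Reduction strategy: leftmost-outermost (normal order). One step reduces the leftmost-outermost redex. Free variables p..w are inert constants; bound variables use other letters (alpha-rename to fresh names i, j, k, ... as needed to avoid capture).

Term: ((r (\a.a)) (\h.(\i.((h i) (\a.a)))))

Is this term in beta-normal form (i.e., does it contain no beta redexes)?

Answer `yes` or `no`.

Answer: yes

Derivation:
Term: ((r (\a.a)) (\h.(\i.((h i) (\a.a)))))
No beta redexes found.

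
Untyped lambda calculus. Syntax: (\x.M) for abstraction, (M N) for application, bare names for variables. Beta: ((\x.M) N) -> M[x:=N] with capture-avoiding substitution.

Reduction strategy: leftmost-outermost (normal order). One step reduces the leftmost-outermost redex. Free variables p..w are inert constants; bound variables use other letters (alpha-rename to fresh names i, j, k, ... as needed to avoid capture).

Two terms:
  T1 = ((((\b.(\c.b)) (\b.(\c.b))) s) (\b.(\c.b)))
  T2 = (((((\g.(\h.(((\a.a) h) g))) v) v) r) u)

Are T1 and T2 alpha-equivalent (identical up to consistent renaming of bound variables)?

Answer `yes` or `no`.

Term 1: ((((\b.(\c.b)) (\b.(\c.b))) s) (\b.(\c.b)))
Term 2: (((((\g.(\h.(((\a.a) h) g))) v) v) r) u)
Alpha-equivalence: compare structure up to binder renaming.
Result: False

Answer: no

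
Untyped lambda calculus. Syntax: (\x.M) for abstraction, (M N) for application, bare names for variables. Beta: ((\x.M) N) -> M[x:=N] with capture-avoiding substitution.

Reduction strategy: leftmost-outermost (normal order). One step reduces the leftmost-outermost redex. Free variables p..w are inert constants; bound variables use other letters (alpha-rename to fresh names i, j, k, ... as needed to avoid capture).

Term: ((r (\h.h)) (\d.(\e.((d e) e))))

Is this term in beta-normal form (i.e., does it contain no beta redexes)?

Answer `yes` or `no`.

Term: ((r (\h.h)) (\d.(\e.((d e) e))))
No beta redexes found.

Answer: yes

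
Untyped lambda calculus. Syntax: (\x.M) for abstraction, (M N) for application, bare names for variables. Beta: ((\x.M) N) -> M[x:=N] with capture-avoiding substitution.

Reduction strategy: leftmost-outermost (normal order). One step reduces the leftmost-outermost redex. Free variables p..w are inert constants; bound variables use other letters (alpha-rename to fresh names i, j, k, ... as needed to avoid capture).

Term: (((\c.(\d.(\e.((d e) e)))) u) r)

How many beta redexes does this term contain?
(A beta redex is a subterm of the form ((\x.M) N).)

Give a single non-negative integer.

Answer: 1

Derivation:
Term: (((\c.(\d.(\e.((d e) e)))) u) r)
  Redex: ((\c.(\d.(\e.((d e) e)))) u)
Total redexes: 1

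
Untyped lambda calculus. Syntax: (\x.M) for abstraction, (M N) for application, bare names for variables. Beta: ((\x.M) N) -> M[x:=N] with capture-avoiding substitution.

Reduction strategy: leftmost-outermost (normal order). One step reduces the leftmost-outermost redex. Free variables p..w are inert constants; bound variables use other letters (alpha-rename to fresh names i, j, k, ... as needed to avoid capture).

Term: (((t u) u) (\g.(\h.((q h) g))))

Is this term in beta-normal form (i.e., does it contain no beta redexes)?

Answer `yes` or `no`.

Answer: yes

Derivation:
Term: (((t u) u) (\g.(\h.((q h) g))))
No beta redexes found.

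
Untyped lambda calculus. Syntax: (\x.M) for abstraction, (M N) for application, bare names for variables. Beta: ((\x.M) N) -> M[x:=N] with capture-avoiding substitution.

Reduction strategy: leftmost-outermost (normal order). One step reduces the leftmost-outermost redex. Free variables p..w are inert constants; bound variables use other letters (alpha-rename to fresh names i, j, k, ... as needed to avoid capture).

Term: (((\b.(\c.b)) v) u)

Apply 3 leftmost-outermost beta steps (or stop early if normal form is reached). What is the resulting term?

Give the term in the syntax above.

Answer: v

Derivation:
Step 0: (((\b.(\c.b)) v) u)
Step 1: ((\c.v) u)
Step 2: v
Step 3: (normal form reached)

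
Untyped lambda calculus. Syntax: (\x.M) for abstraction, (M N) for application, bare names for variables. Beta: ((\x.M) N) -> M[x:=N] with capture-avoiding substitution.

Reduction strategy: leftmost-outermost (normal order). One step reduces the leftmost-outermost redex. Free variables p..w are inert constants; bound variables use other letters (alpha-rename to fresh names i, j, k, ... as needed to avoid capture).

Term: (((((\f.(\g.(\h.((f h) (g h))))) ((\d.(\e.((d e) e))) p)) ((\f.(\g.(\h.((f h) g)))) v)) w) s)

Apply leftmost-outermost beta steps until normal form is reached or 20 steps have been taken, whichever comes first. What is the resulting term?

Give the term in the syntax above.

Answer: ((((p w) w) (\h.((v h) w))) s)

Derivation:
Step 0: (((((\f.(\g.(\h.((f h) (g h))))) ((\d.(\e.((d e) e))) p)) ((\f.(\g.(\h.((f h) g)))) v)) w) s)
Step 1: ((((\g.(\h.((((\d.(\e.((d e) e))) p) h) (g h)))) ((\f.(\g.(\h.((f h) g)))) v)) w) s)
Step 2: (((\h.((((\d.(\e.((d e) e))) p) h) (((\f.(\g.(\h.((f h) g)))) v) h))) w) s)
Step 3: (((((\d.(\e.((d e) e))) p) w) (((\f.(\g.(\h.((f h) g)))) v) w)) s)
Step 4: ((((\e.((p e) e)) w) (((\f.(\g.(\h.((f h) g)))) v) w)) s)
Step 5: ((((p w) w) (((\f.(\g.(\h.((f h) g)))) v) w)) s)
Step 6: ((((p w) w) ((\g.(\h.((v h) g))) w)) s)
Step 7: ((((p w) w) (\h.((v h) w))) s)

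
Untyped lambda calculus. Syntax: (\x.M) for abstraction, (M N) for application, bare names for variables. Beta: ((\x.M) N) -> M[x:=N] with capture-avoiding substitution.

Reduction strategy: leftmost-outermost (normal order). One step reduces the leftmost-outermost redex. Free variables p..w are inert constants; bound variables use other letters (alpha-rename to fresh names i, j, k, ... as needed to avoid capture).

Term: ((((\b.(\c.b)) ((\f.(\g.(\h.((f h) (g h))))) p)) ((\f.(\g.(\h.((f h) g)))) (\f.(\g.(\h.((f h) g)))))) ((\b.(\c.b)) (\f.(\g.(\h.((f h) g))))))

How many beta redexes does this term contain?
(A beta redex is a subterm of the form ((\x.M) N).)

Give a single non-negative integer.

Term: ((((\b.(\c.b)) ((\f.(\g.(\h.((f h) (g h))))) p)) ((\f.(\g.(\h.((f h) g)))) (\f.(\g.(\h.((f h) g)))))) ((\b.(\c.b)) (\f.(\g.(\h.((f h) g))))))
  Redex: ((\b.(\c.b)) ((\f.(\g.(\h.((f h) (g h))))) p))
  Redex: ((\f.(\g.(\h.((f h) (g h))))) p)
  Redex: ((\f.(\g.(\h.((f h) g)))) (\f.(\g.(\h.((f h) g)))))
  Redex: ((\b.(\c.b)) (\f.(\g.(\h.((f h) g)))))
Total redexes: 4

Answer: 4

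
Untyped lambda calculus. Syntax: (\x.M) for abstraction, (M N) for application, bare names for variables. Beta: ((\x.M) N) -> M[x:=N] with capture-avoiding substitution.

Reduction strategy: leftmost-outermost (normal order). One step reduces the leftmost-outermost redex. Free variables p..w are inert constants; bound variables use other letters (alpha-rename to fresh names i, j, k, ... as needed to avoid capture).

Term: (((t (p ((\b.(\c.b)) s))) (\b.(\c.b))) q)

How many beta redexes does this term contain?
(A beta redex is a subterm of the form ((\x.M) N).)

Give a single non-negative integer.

Answer: 1

Derivation:
Term: (((t (p ((\b.(\c.b)) s))) (\b.(\c.b))) q)
  Redex: ((\b.(\c.b)) s)
Total redexes: 1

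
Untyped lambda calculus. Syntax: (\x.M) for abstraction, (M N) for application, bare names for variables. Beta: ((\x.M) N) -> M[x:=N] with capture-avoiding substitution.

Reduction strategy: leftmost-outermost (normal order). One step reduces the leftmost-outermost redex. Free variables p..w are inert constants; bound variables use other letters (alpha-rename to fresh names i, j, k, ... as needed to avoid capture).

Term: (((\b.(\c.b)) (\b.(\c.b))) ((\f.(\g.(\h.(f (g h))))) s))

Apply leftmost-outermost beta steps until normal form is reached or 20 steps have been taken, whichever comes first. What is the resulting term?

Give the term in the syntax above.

Answer: (\b.(\c.b))

Derivation:
Step 0: (((\b.(\c.b)) (\b.(\c.b))) ((\f.(\g.(\h.(f (g h))))) s))
Step 1: ((\c.(\b.(\c.b))) ((\f.(\g.(\h.(f (g h))))) s))
Step 2: (\b.(\c.b))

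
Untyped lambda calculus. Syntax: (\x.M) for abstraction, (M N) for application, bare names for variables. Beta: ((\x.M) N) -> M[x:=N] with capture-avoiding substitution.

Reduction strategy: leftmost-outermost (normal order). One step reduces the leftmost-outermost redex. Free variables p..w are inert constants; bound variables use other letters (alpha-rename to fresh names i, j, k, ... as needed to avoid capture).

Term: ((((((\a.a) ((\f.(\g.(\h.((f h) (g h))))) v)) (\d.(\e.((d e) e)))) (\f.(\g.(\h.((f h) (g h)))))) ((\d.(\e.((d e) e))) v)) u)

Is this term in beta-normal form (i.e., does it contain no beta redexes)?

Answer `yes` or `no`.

Term: ((((((\a.a) ((\f.(\g.(\h.((f h) (g h))))) v)) (\d.(\e.((d e) e)))) (\f.(\g.(\h.((f h) (g h)))))) ((\d.(\e.((d e) e))) v)) u)
Found 3 beta redex(es).

Answer: no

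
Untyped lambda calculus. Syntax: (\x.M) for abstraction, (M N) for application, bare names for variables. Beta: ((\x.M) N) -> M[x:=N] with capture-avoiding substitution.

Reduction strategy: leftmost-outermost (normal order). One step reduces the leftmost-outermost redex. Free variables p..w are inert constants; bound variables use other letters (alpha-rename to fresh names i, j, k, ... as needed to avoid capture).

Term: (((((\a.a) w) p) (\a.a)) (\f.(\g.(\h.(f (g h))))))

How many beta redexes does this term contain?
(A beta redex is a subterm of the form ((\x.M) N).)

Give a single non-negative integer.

Answer: 1

Derivation:
Term: (((((\a.a) w) p) (\a.a)) (\f.(\g.(\h.(f (g h))))))
  Redex: ((\a.a) w)
Total redexes: 1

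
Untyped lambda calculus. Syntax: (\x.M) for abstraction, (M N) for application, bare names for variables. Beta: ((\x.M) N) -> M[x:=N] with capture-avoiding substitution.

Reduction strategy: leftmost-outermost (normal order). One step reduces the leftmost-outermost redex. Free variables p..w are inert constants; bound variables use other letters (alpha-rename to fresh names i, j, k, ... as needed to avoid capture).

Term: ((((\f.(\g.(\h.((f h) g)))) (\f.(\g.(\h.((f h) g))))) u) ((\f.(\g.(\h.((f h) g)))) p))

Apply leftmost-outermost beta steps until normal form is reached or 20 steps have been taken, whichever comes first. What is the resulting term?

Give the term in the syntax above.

Answer: (\h.((p u) h))

Derivation:
Step 0: ((((\f.(\g.(\h.((f h) g)))) (\f.(\g.(\h.((f h) g))))) u) ((\f.(\g.(\h.((f h) g)))) p))
Step 1: (((\g.(\h.(((\f.(\g.(\h.((f h) g)))) h) g))) u) ((\f.(\g.(\h.((f h) g)))) p))
Step 2: ((\h.(((\f.(\g.(\h.((f h) g)))) h) u)) ((\f.(\g.(\h.((f h) g)))) p))
Step 3: (((\f.(\g.(\h.((f h) g)))) ((\f.(\g.(\h.((f h) g)))) p)) u)
Step 4: ((\g.(\h.((((\f.(\g.(\h.((f h) g)))) p) h) g))) u)
Step 5: (\h.((((\f.(\g.(\h.((f h) g)))) p) h) u))
Step 6: (\h.(((\g.(\h.((p h) g))) h) u))
Step 7: (\h.((\i.((p i) h)) u))
Step 8: (\h.((p u) h))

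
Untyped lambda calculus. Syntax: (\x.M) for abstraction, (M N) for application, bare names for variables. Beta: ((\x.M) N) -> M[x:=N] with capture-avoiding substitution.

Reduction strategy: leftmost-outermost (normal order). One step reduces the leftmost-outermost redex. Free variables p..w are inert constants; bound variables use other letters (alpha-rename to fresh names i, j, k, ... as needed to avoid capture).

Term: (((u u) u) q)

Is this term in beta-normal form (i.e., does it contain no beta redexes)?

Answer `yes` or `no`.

Answer: yes

Derivation:
Term: (((u u) u) q)
No beta redexes found.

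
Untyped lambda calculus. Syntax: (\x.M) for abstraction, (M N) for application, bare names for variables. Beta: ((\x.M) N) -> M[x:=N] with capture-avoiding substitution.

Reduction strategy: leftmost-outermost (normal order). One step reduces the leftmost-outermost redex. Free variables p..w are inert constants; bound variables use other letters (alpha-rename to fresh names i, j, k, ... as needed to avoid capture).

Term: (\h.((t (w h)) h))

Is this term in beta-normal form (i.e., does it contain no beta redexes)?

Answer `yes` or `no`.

Answer: yes

Derivation:
Term: (\h.((t (w h)) h))
No beta redexes found.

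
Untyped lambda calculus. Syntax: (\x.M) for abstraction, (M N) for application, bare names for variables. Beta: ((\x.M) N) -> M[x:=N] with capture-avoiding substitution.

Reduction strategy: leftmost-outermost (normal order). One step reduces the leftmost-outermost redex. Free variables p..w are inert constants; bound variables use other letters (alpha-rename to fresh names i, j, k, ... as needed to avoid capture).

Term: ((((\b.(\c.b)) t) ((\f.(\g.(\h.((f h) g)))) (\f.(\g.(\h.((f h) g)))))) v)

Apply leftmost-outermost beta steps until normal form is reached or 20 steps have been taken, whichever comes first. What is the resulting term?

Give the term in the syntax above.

Step 0: ((((\b.(\c.b)) t) ((\f.(\g.(\h.((f h) g)))) (\f.(\g.(\h.((f h) g)))))) v)
Step 1: (((\c.t) ((\f.(\g.(\h.((f h) g)))) (\f.(\g.(\h.((f h) g)))))) v)
Step 2: (t v)

Answer: (t v)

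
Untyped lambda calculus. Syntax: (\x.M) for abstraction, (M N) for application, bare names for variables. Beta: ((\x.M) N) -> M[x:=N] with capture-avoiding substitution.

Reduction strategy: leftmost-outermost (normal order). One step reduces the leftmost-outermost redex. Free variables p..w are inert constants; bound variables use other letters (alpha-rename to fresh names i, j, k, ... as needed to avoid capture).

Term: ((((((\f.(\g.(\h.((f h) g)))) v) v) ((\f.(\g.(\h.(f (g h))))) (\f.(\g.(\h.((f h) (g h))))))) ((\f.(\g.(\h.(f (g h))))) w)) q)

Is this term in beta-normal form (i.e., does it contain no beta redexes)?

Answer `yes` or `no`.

Answer: no

Derivation:
Term: ((((((\f.(\g.(\h.((f h) g)))) v) v) ((\f.(\g.(\h.(f (g h))))) (\f.(\g.(\h.((f h) (g h))))))) ((\f.(\g.(\h.(f (g h))))) w)) q)
Found 3 beta redex(es).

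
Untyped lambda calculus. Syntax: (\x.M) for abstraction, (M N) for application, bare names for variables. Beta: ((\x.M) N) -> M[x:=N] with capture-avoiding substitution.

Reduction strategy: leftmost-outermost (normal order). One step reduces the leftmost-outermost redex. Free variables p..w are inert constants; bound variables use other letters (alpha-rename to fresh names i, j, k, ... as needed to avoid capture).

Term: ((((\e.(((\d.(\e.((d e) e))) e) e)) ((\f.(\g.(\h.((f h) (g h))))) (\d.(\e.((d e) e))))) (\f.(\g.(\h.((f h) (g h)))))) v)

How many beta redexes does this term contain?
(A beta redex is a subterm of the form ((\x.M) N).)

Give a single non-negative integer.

Answer: 3

Derivation:
Term: ((((\e.(((\d.(\e.((d e) e))) e) e)) ((\f.(\g.(\h.((f h) (g h))))) (\d.(\e.((d e) e))))) (\f.(\g.(\h.((f h) (g h)))))) v)
  Redex: ((\e.(((\d.(\e.((d e) e))) e) e)) ((\f.(\g.(\h.((f h) (g h))))) (\d.(\e.((d e) e)))))
  Redex: ((\d.(\e.((d e) e))) e)
  Redex: ((\f.(\g.(\h.((f h) (g h))))) (\d.(\e.((d e) e))))
Total redexes: 3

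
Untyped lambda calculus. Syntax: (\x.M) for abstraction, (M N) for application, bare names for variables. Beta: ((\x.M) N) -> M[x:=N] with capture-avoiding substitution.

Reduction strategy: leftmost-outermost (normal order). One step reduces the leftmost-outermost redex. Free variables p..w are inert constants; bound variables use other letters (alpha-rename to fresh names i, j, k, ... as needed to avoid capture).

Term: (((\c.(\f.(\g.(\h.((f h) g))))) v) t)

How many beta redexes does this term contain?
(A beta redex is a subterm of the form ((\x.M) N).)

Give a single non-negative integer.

Term: (((\c.(\f.(\g.(\h.((f h) g))))) v) t)
  Redex: ((\c.(\f.(\g.(\h.((f h) g))))) v)
Total redexes: 1

Answer: 1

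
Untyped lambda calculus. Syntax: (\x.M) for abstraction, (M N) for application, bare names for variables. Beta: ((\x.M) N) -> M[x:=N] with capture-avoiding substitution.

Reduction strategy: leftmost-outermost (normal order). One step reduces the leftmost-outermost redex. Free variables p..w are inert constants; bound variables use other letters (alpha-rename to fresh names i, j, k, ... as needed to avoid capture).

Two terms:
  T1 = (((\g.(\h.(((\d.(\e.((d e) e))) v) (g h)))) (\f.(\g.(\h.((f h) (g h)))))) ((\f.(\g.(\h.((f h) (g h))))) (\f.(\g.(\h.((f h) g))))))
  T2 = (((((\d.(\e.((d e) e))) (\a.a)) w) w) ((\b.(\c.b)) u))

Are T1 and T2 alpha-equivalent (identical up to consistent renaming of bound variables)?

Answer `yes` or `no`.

Term 1: (((\g.(\h.(((\d.(\e.((d e) e))) v) (g h)))) (\f.(\g.(\h.((f h) (g h)))))) ((\f.(\g.(\h.((f h) (g h))))) (\f.(\g.(\h.((f h) g))))))
Term 2: (((((\d.(\e.((d e) e))) (\a.a)) w) w) ((\b.(\c.b)) u))
Alpha-equivalence: compare structure up to binder renaming.
Result: False

Answer: no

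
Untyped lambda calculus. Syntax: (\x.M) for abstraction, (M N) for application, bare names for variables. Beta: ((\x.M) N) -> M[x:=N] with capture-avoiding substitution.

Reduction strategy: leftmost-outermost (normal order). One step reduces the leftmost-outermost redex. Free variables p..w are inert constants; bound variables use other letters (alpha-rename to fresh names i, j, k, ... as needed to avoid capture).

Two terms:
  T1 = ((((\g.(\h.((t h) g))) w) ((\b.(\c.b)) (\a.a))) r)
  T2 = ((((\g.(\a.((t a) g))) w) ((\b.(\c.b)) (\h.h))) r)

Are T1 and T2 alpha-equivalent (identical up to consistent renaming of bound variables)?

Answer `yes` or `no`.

Term 1: ((((\g.(\h.((t h) g))) w) ((\b.(\c.b)) (\a.a))) r)
Term 2: ((((\g.(\a.((t a) g))) w) ((\b.(\c.b)) (\h.h))) r)
Alpha-equivalence: compare structure up to binder renaming.
Result: True

Answer: yes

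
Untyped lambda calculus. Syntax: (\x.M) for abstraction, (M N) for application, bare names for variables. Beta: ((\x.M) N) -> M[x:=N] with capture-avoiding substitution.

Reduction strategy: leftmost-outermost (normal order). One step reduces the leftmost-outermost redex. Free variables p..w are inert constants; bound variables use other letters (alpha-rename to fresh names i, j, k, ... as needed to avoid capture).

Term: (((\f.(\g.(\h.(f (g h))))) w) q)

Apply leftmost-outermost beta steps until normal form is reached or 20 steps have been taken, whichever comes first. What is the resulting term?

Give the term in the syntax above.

Answer: (\h.(w (q h)))

Derivation:
Step 0: (((\f.(\g.(\h.(f (g h))))) w) q)
Step 1: ((\g.(\h.(w (g h)))) q)
Step 2: (\h.(w (q h)))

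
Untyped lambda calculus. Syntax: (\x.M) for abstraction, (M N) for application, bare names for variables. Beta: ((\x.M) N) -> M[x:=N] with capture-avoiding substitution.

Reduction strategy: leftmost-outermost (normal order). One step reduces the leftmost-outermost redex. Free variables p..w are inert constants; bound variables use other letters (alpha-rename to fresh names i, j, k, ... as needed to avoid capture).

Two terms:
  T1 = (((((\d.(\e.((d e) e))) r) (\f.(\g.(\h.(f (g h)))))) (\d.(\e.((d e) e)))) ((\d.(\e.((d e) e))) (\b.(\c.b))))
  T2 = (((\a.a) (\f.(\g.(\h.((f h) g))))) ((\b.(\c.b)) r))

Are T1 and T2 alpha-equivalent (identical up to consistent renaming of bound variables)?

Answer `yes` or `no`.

Term 1: (((((\d.(\e.((d e) e))) r) (\f.(\g.(\h.(f (g h)))))) (\d.(\e.((d e) e)))) ((\d.(\e.((d e) e))) (\b.(\c.b))))
Term 2: (((\a.a) (\f.(\g.(\h.((f h) g))))) ((\b.(\c.b)) r))
Alpha-equivalence: compare structure up to binder renaming.
Result: False

Answer: no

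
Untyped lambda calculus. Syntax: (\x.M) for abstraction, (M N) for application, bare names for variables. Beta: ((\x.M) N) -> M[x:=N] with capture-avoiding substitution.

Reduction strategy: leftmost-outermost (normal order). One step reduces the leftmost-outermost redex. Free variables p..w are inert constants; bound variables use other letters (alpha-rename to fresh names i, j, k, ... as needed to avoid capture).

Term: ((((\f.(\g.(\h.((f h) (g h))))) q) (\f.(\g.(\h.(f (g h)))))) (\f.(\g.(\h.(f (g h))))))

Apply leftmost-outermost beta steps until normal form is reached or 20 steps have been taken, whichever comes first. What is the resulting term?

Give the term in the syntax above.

Step 0: ((((\f.(\g.(\h.((f h) (g h))))) q) (\f.(\g.(\h.(f (g h)))))) (\f.(\g.(\h.(f (g h))))))
Step 1: (((\g.(\h.((q h) (g h)))) (\f.(\g.(\h.(f (g h)))))) (\f.(\g.(\h.(f (g h))))))
Step 2: ((\h.((q h) ((\f.(\g.(\h.(f (g h))))) h))) (\f.(\g.(\h.(f (g h))))))
Step 3: ((q (\f.(\g.(\h.(f (g h)))))) ((\f.(\g.(\h.(f (g h))))) (\f.(\g.(\h.(f (g h)))))))
Step 4: ((q (\f.(\g.(\h.(f (g h)))))) (\g.(\h.((\f.(\g.(\h.(f (g h))))) (g h)))))
Step 5: ((q (\f.(\g.(\h.(f (g h)))))) (\g.(\h.(\i.(\j.((g h) (i j)))))))

Answer: ((q (\f.(\g.(\h.(f (g h)))))) (\g.(\h.(\i.(\j.((g h) (i j)))))))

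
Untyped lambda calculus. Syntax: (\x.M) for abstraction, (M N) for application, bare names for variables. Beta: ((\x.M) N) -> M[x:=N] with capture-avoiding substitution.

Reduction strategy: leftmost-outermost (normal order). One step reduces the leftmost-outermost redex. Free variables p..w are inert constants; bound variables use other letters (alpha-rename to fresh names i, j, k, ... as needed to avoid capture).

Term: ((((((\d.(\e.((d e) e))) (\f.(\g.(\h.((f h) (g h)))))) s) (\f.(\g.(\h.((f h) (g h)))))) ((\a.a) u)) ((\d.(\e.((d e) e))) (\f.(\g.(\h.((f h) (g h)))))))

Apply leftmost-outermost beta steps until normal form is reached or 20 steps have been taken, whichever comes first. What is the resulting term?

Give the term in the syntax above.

Answer: ((((s (\f.(\g.(\h.((f h) (g h)))))) (s (\f.(\g.(\h.((f h) (g h))))))) u) (\e.(\h.((e h) (e h)))))

Derivation:
Step 0: ((((((\d.(\e.((d e) e))) (\f.(\g.(\h.((f h) (g h)))))) s) (\f.(\g.(\h.((f h) (g h)))))) ((\a.a) u)) ((\d.(\e.((d e) e))) (\f.(\g.(\h.((f h) (g h)))))))
Step 1: (((((\e.(((\f.(\g.(\h.((f h) (g h))))) e) e)) s) (\f.(\g.(\h.((f h) (g h)))))) ((\a.a) u)) ((\d.(\e.((d e) e))) (\f.(\g.(\h.((f h) (g h)))))))
Step 2: ((((((\f.(\g.(\h.((f h) (g h))))) s) s) (\f.(\g.(\h.((f h) (g h)))))) ((\a.a) u)) ((\d.(\e.((d e) e))) (\f.(\g.(\h.((f h) (g h)))))))
Step 3: (((((\g.(\h.((s h) (g h)))) s) (\f.(\g.(\h.((f h) (g h)))))) ((\a.a) u)) ((\d.(\e.((d e) e))) (\f.(\g.(\h.((f h) (g h)))))))
Step 4: ((((\h.((s h) (s h))) (\f.(\g.(\h.((f h) (g h)))))) ((\a.a) u)) ((\d.(\e.((d e) e))) (\f.(\g.(\h.((f h) (g h)))))))
Step 5: ((((s (\f.(\g.(\h.((f h) (g h)))))) (s (\f.(\g.(\h.((f h) (g h))))))) ((\a.a) u)) ((\d.(\e.((d e) e))) (\f.(\g.(\h.((f h) (g h)))))))
Step 6: ((((s (\f.(\g.(\h.((f h) (g h)))))) (s (\f.(\g.(\h.((f h) (g h))))))) u) ((\d.(\e.((d e) e))) (\f.(\g.(\h.((f h) (g h)))))))
Step 7: ((((s (\f.(\g.(\h.((f h) (g h)))))) (s (\f.(\g.(\h.((f h) (g h))))))) u) (\e.(((\f.(\g.(\h.((f h) (g h))))) e) e)))
Step 8: ((((s (\f.(\g.(\h.((f h) (g h)))))) (s (\f.(\g.(\h.((f h) (g h))))))) u) (\e.((\g.(\h.((e h) (g h)))) e)))
Step 9: ((((s (\f.(\g.(\h.((f h) (g h)))))) (s (\f.(\g.(\h.((f h) (g h))))))) u) (\e.(\h.((e h) (e h)))))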